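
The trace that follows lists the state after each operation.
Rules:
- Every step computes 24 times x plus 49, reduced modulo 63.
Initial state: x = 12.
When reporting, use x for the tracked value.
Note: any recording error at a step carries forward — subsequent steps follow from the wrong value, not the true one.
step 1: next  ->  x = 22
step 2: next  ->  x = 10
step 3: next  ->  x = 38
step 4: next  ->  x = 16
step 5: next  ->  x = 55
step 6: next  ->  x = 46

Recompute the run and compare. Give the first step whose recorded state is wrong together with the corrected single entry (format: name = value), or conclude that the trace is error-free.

step 1: x = (24*12 + 49) mod 63 = 22 -> no discrepancy
step 2: x = (24*22 + 49) mod 63 = 10 -> matches
step 3: x = (24*10 + 49) mod 63 = 37 -> not what was recorded
Conclusion: step 3 carries the first error; the entry should be x = 37.

step 3, x = 37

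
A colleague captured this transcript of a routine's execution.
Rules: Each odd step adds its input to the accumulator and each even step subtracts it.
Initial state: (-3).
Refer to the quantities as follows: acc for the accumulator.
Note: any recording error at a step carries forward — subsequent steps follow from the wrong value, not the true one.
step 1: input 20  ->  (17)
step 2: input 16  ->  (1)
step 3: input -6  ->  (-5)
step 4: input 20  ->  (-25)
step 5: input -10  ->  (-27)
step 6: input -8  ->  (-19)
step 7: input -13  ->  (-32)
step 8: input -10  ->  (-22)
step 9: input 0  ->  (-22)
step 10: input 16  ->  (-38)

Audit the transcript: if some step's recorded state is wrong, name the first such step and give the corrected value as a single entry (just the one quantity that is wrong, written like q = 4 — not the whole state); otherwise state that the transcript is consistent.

step 5, acc = -35

1. acc = -3 + 20 = 17 (verified)
2. acc = 17 - 16 = 1 (exactly as logged)
3. acc = 1 + -6 = -5 (verified)
4. acc = -5 - 20 = -25 (agrees with the transcript)
5. acc = -25 + -10 = -35 (the recorded entry deviates here)
The earliest wrong entry is at step 5: it should read acc = -35.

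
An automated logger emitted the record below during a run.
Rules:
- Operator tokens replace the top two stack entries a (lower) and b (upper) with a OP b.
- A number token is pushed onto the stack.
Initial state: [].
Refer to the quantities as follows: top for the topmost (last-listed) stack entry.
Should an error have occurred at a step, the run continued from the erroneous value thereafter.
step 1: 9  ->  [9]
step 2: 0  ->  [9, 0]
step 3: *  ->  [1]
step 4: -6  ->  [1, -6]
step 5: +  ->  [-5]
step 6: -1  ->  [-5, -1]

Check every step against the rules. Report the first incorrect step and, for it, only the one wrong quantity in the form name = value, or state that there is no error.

Step 1: push 9: top = 9 — same as recorded.
Step 2: push 0: top = 0 — agrees with the record.
Step 3: 9 * 0 = 0 — not what was recorded.
The earliest wrong entry is at step 3: it should read top = 0.

step 3, top = 0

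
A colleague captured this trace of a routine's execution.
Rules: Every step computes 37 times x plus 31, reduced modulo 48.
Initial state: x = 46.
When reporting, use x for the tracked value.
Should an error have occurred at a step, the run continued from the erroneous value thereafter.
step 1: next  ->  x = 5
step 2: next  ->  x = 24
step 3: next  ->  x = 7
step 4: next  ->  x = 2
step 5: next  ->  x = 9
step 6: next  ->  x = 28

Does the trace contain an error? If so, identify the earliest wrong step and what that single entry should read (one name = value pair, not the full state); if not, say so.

no error

Recomputing the run from the initial state:
step 1: x = 5
step 2: x = 24
step 3: x = 7
step 4: x = 2
step 5: x = 9
step 6: x = 28
This matches the trace at every step.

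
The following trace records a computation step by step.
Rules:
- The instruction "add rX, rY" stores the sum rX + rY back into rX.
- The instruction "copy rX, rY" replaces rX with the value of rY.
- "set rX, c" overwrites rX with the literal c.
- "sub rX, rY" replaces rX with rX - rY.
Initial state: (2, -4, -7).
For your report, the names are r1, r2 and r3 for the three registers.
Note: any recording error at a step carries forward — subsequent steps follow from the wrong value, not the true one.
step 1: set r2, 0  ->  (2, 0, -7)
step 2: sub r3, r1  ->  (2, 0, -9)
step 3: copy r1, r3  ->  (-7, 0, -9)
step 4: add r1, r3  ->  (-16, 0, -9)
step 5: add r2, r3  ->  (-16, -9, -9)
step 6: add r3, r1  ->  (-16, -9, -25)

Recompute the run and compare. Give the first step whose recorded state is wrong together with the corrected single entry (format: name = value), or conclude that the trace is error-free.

step 3, r1 = -9

Recomputing the run from the initial state:
step 1: r1 = 2, r2 = 0, r3 = -7
step 2: r1 = 2, r2 = 0, r3 = -9
step 3: r1 = -9, r2 = 0, r3 = -9
step 4: r1 = -18, r2 = 0, r3 = -9
step 5: r1 = -18, r2 = -9, r3 = -9
step 6: r1 = -18, r2 = -9, r3 = -27
The first disagreement with the trace is at step 3, where the value should be r1 = -9.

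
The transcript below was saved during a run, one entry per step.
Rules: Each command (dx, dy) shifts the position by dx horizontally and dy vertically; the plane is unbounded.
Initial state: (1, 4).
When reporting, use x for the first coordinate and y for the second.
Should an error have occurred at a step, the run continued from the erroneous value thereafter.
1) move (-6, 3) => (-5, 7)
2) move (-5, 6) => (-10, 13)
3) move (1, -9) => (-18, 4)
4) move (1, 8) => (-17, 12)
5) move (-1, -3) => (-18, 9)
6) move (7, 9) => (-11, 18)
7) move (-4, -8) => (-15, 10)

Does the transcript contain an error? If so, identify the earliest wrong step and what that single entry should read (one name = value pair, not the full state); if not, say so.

step 3, x = -9

Recomputing the run from the initial state:
step 1: x = -5, y = 7
step 2: x = -10, y = 13
step 3: x = -9, y = 4
step 4: x = -8, y = 12
step 5: x = -9, y = 9
step 6: x = -2, y = 18
step 7: x = -6, y = 10
The first disagreement with the transcript is at step 3, where the value should be x = -9.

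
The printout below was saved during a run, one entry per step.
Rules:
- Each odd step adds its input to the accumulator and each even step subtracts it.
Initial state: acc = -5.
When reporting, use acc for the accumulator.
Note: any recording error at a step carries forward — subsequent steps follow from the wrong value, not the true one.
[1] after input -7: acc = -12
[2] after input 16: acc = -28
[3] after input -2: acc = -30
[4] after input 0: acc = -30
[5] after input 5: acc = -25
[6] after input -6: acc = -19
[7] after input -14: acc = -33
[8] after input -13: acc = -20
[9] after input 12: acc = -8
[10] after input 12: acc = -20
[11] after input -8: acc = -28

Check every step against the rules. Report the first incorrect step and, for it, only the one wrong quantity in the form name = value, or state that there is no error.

no error

Recomputing the run from the initial state:
step 1: acc = -12
step 2: acc = -28
step 3: acc = -30
step 4: acc = -30
step 5: acc = -25
step 6: acc = -19
step 7: acc = -33
step 8: acc = -20
step 9: acc = -8
step 10: acc = -20
step 11: acc = -28
This matches the printout at every step.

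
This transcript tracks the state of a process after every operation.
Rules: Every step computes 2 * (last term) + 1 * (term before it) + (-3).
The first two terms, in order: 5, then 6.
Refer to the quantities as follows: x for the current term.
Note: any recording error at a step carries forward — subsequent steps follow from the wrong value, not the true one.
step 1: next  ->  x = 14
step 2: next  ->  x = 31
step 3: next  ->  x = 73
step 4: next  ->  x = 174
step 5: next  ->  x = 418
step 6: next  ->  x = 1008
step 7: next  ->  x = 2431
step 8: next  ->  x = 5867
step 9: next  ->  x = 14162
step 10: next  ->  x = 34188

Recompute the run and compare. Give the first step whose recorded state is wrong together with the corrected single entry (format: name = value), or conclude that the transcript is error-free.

1. x = 2*(6) + (1)*(5) + (-3) = 14 (confirmed correct)
2. x = 2*(14) + (1)*(6) + (-3) = 31 (exactly as logged)
3. x = 2*(31) + (1)*(14) + (-3) = 73 (checks out)
4. x = 2*(73) + (1)*(31) + (-3) = 174 (same as recorded)
5. x = 2*(174) + (1)*(73) + (-3) = 418 (confirmed correct)
6. x = 2*(418) + (1)*(174) + (-3) = 1007 (this is not what the transcript shows)
The earliest wrong entry is at step 6: it should read x = 1007.

step 6, x = 1007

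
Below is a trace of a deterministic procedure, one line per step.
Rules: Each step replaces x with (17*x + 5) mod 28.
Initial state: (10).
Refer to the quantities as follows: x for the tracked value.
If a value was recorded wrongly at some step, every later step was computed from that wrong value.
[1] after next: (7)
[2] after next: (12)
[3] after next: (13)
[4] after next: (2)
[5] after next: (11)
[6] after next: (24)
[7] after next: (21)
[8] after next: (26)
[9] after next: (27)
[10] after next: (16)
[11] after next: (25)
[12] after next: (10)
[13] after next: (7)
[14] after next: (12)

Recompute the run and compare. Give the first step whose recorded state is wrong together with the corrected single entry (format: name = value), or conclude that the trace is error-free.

step 1: x = (17*10 + 5) mod 28 = 7 -> checks out
step 2: x = (17*7 + 5) mod 28 = 12 -> matches
step 3: x = (17*12 + 5) mod 28 = 13 -> in agreement
step 4: x = (17*13 + 5) mod 28 = 2 -> no discrepancy
step 5: x = (17*2 + 5) mod 28 = 11 -> agrees with the trace
step 6: x = (17*11 + 5) mod 28 = 24 -> agrees with the trace
step 7: x = (17*24 + 5) mod 28 = 21 -> confirmed correct
step 8: x = (17*21 + 5) mod 28 = 26 -> agrees with the trace
step 9: x = (17*26 + 5) mod 28 = 27 -> verified
step 10: x = (17*27 + 5) mod 28 = 16 -> same as recorded
step 11: x = (17*16 + 5) mod 28 = 25 -> no discrepancy
step 12: x = (17*25 + 5) mod 28 = 10 -> verified
step 13: x = (17*10 + 5) mod 28 = 7 -> exactly as logged
step 14: x = (17*7 + 5) mod 28 = 12 -> in agreement
The whole run recomputes cleanly — no discrepancies.

no error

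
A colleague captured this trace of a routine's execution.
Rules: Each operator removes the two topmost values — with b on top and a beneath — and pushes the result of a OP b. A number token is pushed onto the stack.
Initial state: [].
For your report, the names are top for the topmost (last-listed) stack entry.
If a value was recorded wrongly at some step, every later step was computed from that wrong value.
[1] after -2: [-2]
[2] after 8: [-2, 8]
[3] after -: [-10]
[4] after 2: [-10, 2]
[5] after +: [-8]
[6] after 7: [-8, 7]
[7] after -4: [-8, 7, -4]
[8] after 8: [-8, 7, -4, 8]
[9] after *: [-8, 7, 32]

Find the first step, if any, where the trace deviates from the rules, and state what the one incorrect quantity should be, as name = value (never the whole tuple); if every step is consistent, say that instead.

step 9, top = -32

Step 1: push -2: top = -2 — exactly as logged.
Step 2: push 8: top = 8 — confirmed correct.
Step 3: -2 - 8 = -10 — verified.
Step 4: push 2: top = 2 — same as recorded.
Step 5: -10 + 2 = -8 — matches.
Step 6: push 7: top = 7 — same as recorded.
Step 7: push -4: top = -4 — consistent with the trace.
Step 8: push 8: top = 8 — same as recorded.
Step 9: -4 * 8 = -32 — first mismatch against the trace.
First incorrect step: 9; the correct value is top = -32.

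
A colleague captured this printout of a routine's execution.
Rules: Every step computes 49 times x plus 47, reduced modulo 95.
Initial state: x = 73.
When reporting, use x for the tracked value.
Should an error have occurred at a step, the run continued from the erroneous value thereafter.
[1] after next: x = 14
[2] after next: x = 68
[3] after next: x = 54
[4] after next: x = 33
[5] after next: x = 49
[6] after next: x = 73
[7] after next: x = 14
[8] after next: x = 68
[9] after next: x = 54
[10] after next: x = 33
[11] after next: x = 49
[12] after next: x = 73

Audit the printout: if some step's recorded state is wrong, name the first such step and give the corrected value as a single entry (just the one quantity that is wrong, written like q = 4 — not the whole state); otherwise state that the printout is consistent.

no error

Recomputing the run from the initial state:
step 1: x = 14
step 2: x = 68
step 3: x = 54
step 4: x = 33
step 5: x = 49
step 6: x = 73
step 7: x = 14
step 8: x = 68
step 9: x = 54
step 10: x = 33
step 11: x = 49
step 12: x = 73
This matches the printout at every step.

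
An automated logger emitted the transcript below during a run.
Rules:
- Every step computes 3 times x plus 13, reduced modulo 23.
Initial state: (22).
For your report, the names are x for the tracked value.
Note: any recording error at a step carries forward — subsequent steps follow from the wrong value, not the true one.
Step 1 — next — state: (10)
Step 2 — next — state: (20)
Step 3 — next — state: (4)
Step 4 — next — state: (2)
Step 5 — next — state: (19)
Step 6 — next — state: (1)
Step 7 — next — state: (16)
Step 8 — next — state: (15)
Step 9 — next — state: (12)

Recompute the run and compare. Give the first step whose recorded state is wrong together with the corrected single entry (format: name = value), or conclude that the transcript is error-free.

step 1: x = (3*22 + 13) mod 23 = 10 -> checks out
step 2: x = (3*10 + 13) mod 23 = 20 -> checks out
step 3: x = (3*20 + 13) mod 23 = 4 -> matches
step 4: x = (3*4 + 13) mod 23 = 2 -> no discrepancy
step 5: x = (3*2 + 13) mod 23 = 19 -> agrees with the transcript
step 6: x = (3*19 + 13) mod 23 = 1 -> agrees with the transcript
step 7: x = (3*1 + 13) mod 23 = 16 -> checks out
step 8: x = (3*16 + 13) mod 23 = 15 -> exactly as logged
step 9: x = (3*15 + 13) mod 23 = 12 -> same as recorded
The recomputation confirms every line.

no error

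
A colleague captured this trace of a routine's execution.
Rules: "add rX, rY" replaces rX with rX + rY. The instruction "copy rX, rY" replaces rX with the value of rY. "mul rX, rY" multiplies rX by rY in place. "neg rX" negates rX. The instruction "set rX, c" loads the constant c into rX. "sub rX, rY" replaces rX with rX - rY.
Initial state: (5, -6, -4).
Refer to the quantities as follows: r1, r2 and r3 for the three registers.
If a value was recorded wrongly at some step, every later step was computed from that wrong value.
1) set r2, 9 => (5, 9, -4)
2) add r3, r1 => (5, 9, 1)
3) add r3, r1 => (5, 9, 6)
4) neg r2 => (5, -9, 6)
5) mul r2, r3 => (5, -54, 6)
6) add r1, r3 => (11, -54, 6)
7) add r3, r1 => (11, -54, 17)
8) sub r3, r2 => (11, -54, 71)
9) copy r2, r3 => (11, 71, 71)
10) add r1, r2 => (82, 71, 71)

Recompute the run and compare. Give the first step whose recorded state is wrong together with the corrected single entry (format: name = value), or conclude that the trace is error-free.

no error

Recomputing the run from the initial state:
step 1: r1 = 5, r2 = 9, r3 = -4
step 2: r1 = 5, r2 = 9, r3 = 1
step 3: r1 = 5, r2 = 9, r3 = 6
step 4: r1 = 5, r2 = -9, r3 = 6
step 5: r1 = 5, r2 = -54, r3 = 6
step 6: r1 = 11, r2 = -54, r3 = 6
step 7: r1 = 11, r2 = -54, r3 = 17
step 8: r1 = 11, r2 = -54, r3 = 71
step 9: r1 = 11, r2 = 71, r3 = 71
step 10: r1 = 82, r2 = 71, r3 = 71
This matches the trace at every step.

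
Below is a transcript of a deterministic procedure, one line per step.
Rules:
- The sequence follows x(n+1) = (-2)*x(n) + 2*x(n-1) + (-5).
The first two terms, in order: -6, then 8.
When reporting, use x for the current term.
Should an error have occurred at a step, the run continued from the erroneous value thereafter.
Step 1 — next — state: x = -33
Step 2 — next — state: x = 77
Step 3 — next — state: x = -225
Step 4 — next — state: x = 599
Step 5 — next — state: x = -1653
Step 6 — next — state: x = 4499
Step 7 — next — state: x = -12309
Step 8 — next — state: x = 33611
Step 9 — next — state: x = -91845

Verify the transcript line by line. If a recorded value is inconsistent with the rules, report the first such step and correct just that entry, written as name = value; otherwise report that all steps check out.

no error

step 1: x = -2*(8) + (2)*(-6) + (-5) = -33 -> no discrepancy
step 2: x = -2*(-33) + (2)*(8) + (-5) = 77 -> confirmed correct
step 3: x = -2*(77) + (2)*(-33) + (-5) = -225 -> in agreement
step 4: x = -2*(-225) + (2)*(77) + (-5) = 599 -> matches
step 5: x = -2*(599) + (2)*(-225) + (-5) = -1653 -> exactly as logged
step 6: x = -2*(-1653) + (2)*(599) + (-5) = 4499 -> no discrepancy
step 7: x = -2*(4499) + (2)*(-1653) + (-5) = -12309 -> consistent with the transcript
step 8: x = -2*(-12309) + (2)*(4499) + (-5) = 33611 -> checks out
step 9: x = -2*(33611) + (2)*(-12309) + (-5) = -91845 -> checks out
All steps check out; nothing to correct.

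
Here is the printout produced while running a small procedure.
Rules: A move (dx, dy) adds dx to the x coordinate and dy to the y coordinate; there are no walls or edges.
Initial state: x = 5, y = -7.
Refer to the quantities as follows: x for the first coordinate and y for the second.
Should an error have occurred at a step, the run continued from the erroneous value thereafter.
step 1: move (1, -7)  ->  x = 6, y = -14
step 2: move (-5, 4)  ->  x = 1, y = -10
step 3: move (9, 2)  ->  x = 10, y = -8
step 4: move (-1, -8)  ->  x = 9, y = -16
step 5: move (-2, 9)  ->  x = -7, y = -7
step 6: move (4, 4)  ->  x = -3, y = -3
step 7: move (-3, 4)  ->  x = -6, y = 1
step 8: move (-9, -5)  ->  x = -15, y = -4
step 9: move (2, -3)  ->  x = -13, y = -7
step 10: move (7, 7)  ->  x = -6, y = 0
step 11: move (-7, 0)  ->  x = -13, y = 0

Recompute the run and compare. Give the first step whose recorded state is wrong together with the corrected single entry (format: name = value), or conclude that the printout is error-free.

1. x = 5 + (1) = 6, y = -7 + (-7) = -14 (confirmed correct)
2. x = 6 + (-5) = 1, y = -14 + (4) = -10 (matches)
3. x = 1 + (9) = 10, y = -10 + (2) = -8 (exactly as logged)
4. x = 10 + (-1) = 9, y = -8 + (-8) = -16 (in agreement)
5. x = 9 + (-2) = 7, y = -16 + (9) = -7 (the entry is off here)
So the first discrepancy is step 5, where the right value is x = 7.

step 5, x = 7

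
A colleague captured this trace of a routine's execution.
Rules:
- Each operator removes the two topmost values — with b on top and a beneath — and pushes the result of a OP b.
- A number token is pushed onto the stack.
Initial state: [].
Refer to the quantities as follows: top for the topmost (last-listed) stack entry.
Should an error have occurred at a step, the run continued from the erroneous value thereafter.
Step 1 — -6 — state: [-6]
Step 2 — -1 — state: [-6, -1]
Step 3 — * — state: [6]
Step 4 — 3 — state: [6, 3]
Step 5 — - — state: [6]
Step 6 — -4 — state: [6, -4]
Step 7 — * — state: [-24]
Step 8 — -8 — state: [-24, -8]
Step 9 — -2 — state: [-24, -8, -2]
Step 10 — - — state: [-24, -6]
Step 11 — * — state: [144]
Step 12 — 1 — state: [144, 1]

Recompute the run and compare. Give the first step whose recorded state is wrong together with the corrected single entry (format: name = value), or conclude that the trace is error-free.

step 5, top = 3

step 1: push -6: top = -6 -> same as recorded
step 2: push -1: top = -1 -> checks out
step 3: -6 * -1 = 6 -> agrees with the trace
step 4: push 3: top = 3 -> checks out
step 5: 6 - 3 = 3 -> this is not what the trace shows
That makes step 5 the first incorrect line — top = 3 is what it should show.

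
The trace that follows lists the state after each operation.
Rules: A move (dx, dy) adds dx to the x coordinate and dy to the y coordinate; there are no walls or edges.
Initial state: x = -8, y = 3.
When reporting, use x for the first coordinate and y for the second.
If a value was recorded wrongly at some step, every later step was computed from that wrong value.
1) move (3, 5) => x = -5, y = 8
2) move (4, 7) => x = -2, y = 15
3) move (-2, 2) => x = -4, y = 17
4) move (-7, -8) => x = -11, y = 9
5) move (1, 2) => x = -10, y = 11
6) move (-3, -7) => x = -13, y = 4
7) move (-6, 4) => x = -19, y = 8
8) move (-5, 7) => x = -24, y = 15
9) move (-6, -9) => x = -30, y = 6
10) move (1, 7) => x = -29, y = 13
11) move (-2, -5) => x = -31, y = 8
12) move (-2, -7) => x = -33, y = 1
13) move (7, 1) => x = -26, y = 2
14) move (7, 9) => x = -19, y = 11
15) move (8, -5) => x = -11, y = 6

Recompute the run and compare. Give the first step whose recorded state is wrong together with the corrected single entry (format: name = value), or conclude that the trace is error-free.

step 2, x = -1

Step 1: x = -8 + (3) = -5, y = 3 + (5) = 8 — in agreement.
Step 2: x = -5 + (4) = -1, y = 8 + (7) = 15 — the trace disagrees here.
The audit stops at step 2: the recorded entry is wrong and should be x = -1.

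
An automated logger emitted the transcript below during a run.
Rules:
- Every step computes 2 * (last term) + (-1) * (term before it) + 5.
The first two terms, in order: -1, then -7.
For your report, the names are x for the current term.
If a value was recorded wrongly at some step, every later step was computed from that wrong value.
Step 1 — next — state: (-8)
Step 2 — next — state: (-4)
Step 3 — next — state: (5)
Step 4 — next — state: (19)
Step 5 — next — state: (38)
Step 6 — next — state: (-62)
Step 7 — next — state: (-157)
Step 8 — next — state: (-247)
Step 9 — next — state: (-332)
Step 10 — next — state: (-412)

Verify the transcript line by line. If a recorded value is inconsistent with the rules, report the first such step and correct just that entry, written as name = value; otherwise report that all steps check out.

1. x = 2*(-7) + (-1)*(-1) + (5) = -8 (consistent with the transcript)
2. x = 2*(-8) + (-1)*(-7) + (5) = -4 (checks out)
3. x = 2*(-4) + (-1)*(-8) + (5) = 5 (in agreement)
4. x = 2*(5) + (-1)*(-4) + (5) = 19 (consistent with the transcript)
5. x = 2*(19) + (-1)*(5) + (5) = 38 (checks out)
6. x = 2*(38) + (-1)*(19) + (5) = 62 (the entry is off here)
The audit stops at step 6: the recorded entry is wrong and should be x = 62.

step 6, x = 62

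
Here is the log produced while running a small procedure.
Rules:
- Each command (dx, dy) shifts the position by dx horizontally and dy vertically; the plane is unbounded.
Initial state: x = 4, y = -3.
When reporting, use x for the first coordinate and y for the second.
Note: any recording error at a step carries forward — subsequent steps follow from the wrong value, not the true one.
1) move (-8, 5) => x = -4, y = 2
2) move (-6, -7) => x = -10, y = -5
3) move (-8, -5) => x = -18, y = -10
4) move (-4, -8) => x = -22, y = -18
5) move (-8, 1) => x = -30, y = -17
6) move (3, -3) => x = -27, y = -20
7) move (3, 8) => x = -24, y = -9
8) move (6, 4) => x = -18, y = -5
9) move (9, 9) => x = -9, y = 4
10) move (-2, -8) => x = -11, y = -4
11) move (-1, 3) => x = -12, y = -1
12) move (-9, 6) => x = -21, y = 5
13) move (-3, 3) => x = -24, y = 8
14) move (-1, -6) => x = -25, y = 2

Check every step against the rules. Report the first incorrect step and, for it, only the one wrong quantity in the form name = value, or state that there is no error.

Recomputing the run from the initial state:
step 1: x = -4, y = 2
step 2: x = -10, y = -5
step 3: x = -18, y = -10
step 4: x = -22, y = -18
step 5: x = -30, y = -17
step 6: x = -27, y = -20
step 7: x = -24, y = -12
step 8: x = -18, y = -8
step 9: x = -9, y = 1
step 10: x = -11, y = -7
step 11: x = -12, y = -4
step 12: x = -21, y = 2
step 13: x = -24, y = 5
step 14: x = -25, y = -1
The first disagreement with the log is at step 7, where the value should be y = -12.

step 7, y = -12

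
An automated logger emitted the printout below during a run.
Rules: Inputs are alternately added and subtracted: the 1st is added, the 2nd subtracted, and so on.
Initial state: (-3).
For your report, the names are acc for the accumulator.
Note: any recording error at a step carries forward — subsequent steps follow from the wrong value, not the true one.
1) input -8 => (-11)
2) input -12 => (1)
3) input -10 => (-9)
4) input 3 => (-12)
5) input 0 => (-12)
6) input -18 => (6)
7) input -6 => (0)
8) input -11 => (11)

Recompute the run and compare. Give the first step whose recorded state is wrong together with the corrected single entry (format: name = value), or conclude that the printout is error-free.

1. acc = -3 + -8 = -11 (verified)
2. acc = -11 - -12 = 1 (exactly as logged)
3. acc = 1 + -10 = -9 (checks out)
4. acc = -9 - 3 = -12 (in agreement)
5. acc = -12 + 0 = -12 (same as recorded)
6. acc = -12 - -18 = 6 (same as recorded)
7. acc = 6 + -6 = 0 (in agreement)
8. acc = 0 - -11 = 11 (confirmed correct)
No step deviates from the rules.

no error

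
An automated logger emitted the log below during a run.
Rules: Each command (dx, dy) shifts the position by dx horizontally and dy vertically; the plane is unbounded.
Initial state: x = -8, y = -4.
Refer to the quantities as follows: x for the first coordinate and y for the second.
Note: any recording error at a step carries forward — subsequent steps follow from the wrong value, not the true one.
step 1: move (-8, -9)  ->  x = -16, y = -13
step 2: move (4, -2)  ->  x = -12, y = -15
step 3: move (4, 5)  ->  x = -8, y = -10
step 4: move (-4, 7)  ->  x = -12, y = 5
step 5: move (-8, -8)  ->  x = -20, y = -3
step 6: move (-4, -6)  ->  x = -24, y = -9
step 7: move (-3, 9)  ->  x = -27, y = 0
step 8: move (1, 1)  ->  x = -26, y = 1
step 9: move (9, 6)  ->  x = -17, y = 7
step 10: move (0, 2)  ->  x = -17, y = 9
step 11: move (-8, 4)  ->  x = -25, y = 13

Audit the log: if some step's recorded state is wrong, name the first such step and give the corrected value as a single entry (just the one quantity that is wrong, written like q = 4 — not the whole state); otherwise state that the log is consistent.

step 4, y = -3

Recomputing the run from the initial state:
step 1: x = -16, y = -13
step 2: x = -12, y = -15
step 3: x = -8, y = -10
step 4: x = -12, y = -3
step 5: x = -20, y = -11
step 6: x = -24, y = -17
step 7: x = -27, y = -8
step 8: x = -26, y = -7
step 9: x = -17, y = -1
step 10: x = -17, y = 1
step 11: x = -25, y = 5
The first disagreement with the log is at step 4, where the value should be y = -3.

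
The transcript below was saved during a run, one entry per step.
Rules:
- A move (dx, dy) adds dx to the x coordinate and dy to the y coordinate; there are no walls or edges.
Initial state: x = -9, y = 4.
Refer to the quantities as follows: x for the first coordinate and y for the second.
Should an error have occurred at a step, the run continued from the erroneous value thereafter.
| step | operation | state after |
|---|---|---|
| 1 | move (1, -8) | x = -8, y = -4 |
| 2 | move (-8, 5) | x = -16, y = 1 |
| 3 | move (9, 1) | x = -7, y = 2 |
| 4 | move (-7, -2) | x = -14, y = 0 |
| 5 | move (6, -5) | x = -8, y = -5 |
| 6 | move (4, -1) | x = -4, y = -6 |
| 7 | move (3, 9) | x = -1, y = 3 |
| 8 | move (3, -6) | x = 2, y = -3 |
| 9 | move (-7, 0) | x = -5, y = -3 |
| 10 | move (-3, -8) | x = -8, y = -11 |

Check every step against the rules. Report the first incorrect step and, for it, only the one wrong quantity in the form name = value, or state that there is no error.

Recomputing the run from the initial state:
step 1: x = -8, y = -4
step 2: x = -16, y = 1
step 3: x = -7, y = 2
step 4: x = -14, y = 0
step 5: x = -8, y = -5
step 6: x = -4, y = -6
step 7: x = -1, y = 3
step 8: x = 2, y = -3
step 9: x = -5, y = -3
step 10: x = -8, y = -11
This matches the transcript at every step.

no error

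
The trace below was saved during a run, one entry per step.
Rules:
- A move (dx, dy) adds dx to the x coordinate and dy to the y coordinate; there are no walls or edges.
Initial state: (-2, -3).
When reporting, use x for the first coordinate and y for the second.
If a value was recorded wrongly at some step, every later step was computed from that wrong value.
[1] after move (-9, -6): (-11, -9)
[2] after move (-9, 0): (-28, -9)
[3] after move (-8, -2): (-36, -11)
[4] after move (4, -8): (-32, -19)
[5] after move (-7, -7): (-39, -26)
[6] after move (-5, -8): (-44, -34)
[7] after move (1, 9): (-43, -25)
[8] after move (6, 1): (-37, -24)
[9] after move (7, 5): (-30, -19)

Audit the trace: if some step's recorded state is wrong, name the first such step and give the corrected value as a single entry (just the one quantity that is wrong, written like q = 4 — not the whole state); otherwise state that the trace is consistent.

1. x = -2 + (-9) = -11, y = -3 + (-6) = -9 (consistent with the trace)
2. x = -11 + (-9) = -20, y = -9 + (0) = -9 (the recorded entry deviates here)
Conclusion: step 2 carries the first error; the entry should be x = -20.

step 2, x = -20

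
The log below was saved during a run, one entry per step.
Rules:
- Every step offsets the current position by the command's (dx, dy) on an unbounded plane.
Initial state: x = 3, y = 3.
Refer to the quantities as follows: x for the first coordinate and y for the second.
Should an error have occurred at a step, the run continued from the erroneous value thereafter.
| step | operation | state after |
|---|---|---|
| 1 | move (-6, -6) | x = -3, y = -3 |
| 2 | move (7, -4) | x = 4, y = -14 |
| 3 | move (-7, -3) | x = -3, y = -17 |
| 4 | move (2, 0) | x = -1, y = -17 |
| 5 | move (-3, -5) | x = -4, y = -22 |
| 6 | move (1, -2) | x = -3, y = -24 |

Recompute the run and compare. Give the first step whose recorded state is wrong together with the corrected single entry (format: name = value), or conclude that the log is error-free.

step 2, y = -7

Recomputing the run from the initial state:
step 1: x = -3, y = -3
step 2: x = 4, y = -7
step 3: x = -3, y = -10
step 4: x = -1, y = -10
step 5: x = -4, y = -15
step 6: x = -3, y = -17
The first disagreement with the log is at step 2, where the value should be y = -7.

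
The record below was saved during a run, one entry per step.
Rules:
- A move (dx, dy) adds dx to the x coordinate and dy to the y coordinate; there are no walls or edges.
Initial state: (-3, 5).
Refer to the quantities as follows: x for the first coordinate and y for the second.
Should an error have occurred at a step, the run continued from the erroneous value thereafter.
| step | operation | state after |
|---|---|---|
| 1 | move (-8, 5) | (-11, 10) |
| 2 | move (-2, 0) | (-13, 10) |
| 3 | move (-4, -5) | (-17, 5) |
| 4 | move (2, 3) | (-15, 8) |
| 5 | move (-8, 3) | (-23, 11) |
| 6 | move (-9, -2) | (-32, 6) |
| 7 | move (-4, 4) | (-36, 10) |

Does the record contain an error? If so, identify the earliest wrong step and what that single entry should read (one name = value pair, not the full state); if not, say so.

step 6, y = 9

Step 1: x = -3 + (-8) = -11, y = 5 + (5) = 10 — exactly as logged.
Step 2: x = -11 + (-2) = -13, y = 10 + (0) = 10 — agrees with the record.
Step 3: x = -13 + (-4) = -17, y = 10 + (-5) = 5 — confirmed correct.
Step 4: x = -17 + (2) = -15, y = 5 + (3) = 8 — verified.
Step 5: x = -15 + (-8) = -23, y = 8 + (3) = 11 — verified.
Step 6: x = -23 + (-9) = -32, y = 11 + (-2) = 9 — the record has a different value.
That makes step 6 the first incorrect line — y = 9 is what it should show.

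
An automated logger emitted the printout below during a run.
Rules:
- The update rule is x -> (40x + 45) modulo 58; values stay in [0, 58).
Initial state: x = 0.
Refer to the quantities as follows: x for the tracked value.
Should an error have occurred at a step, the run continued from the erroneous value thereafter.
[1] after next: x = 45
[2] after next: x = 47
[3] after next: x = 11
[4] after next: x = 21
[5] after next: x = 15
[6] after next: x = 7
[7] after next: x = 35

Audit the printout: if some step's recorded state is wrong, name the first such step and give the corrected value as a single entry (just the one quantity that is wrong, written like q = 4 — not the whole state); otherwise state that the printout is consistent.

Step 1: x = (40*0 + 45) mod 58 = 45 — same as recorded.
Step 2: x = (40*45 + 45) mod 58 = 47 — confirmed correct.
Step 3: x = (40*47 + 45) mod 58 = 11 — consistent with the printout.
Step 4: x = (40*11 + 45) mod 58 = 21 — checks out.
Step 5: x = (40*21 + 45) mod 58 = 15 — checks out.
Step 6: x = (40*15 + 45) mod 58 = 7 — checks out.
Step 7: x = (40*7 + 45) mod 58 = 35 — in agreement.
The recomputation confirms every line.

no error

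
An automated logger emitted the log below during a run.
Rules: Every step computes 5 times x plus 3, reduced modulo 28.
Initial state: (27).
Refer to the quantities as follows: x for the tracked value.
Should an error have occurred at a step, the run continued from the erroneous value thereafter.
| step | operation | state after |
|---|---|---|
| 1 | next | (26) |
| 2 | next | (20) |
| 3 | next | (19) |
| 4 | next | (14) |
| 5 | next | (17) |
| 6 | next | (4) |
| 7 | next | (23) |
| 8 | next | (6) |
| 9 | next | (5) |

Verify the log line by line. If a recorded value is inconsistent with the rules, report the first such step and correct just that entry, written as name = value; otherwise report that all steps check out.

Recomputing the run from the initial state:
step 1: x = 26
step 2: x = 21
step 3: x = 24
step 4: x = 11
step 5: x = 2
step 6: x = 13
step 7: x = 12
step 8: x = 7
step 9: x = 10
The first disagreement with the log is at step 2, where the value should be x = 21.

step 2, x = 21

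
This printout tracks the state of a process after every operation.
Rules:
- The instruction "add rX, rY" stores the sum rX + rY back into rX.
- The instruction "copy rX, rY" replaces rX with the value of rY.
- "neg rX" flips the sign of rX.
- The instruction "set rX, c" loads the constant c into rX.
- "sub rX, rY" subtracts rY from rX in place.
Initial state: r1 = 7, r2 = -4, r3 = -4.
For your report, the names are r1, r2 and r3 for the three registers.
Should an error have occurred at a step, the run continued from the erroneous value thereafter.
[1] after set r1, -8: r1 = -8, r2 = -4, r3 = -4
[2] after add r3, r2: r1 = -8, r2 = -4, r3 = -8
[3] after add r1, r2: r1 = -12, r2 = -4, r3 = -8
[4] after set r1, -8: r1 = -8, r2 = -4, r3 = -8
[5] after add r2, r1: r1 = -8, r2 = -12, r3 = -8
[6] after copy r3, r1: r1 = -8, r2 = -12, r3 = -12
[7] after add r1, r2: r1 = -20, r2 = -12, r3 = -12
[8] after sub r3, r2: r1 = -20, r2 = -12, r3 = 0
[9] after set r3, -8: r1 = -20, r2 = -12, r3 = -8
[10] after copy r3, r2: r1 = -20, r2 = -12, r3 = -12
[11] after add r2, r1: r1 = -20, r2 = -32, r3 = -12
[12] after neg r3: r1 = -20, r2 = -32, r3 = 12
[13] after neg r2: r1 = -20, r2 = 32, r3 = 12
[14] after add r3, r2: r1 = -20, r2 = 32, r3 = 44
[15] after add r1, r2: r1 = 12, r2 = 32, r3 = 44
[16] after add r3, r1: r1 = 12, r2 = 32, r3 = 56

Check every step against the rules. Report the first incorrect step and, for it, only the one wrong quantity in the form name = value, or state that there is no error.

1. r1 = -8 (confirmed correct)
2. r3 = -4 + -4 = -8 (checks out)
3. r1 = -8 + -4 = -12 (agrees with the printout)
4. r1 = -8 (same as recorded)
5. r2 = -4 + -8 = -12 (in agreement)
6. r3 = -8 (the printout disagrees here)
Conclusion: step 6 carries the first error; the entry should be r3 = -8.

step 6, r3 = -8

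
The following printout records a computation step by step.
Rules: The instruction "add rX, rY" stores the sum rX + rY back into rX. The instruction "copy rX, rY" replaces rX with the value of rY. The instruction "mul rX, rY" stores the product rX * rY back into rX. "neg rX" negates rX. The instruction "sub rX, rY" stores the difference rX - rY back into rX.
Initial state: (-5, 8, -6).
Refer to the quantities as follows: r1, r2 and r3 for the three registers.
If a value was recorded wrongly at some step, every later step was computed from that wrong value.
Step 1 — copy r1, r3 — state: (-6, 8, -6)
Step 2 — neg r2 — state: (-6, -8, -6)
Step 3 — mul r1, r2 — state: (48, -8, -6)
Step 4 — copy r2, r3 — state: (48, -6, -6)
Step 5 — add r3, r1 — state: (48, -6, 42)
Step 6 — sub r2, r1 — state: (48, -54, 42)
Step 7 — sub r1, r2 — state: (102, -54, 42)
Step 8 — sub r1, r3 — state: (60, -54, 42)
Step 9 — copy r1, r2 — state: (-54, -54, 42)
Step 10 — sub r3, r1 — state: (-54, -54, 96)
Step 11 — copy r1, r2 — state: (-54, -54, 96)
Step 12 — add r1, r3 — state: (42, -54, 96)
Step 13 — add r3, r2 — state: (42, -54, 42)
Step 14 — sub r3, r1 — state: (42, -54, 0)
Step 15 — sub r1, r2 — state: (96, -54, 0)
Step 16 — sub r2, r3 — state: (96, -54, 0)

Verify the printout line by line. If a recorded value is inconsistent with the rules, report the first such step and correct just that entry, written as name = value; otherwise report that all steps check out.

1. r1 = -6 (consistent with the printout)
2. r2 = -(8) = -8 (checks out)
3. r1 = -6 * -8 = 48 (same as recorded)
4. r2 = -6 (matches)
5. r3 = -6 + 48 = 42 (consistent with the printout)
6. r2 = -6 - 48 = -54 (matches)
7. r1 = 48 - -54 = 102 (agrees with the printout)
8. r1 = 102 - 42 = 60 (matches)
9. r1 = -54 (no discrepancy)
10. r3 = 42 - -54 = 96 (same as recorded)
11. r1 = -54 (no discrepancy)
12. r1 = -54 + 96 = 42 (agrees with the printout)
13. r3 = 96 + -54 = 42 (confirmed correct)
14. r3 = 42 - 42 = 0 (same as recorded)
15. r1 = 42 - -54 = 96 (checks out)
16. r2 = -54 - 0 = -54 (verified)
No step deviates from the rules.

no error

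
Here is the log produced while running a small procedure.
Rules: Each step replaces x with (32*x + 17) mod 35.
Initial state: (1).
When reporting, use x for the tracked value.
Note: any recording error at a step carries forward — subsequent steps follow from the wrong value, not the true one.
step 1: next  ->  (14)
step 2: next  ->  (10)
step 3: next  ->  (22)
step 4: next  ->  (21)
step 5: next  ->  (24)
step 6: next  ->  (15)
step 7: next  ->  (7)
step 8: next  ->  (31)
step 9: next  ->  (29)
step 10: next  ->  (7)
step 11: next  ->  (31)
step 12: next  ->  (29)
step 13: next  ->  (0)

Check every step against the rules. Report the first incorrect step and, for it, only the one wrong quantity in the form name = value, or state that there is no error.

step 1: x = (32*1 + 17) mod 35 = 14 -> matches
step 2: x = (32*14 + 17) mod 35 = 10 -> verified
step 3: x = (32*10 + 17) mod 35 = 22 -> checks out
step 4: x = (32*22 + 17) mod 35 = 21 -> exactly as logged
step 5: x = (32*21 + 17) mod 35 = 24 -> agrees with the log
step 6: x = (32*24 + 17) mod 35 = 15 -> consistent with the log
step 7: x = (32*15 + 17) mod 35 = 7 -> same as recorded
step 8: x = (32*7 + 17) mod 35 = 31 -> agrees with the log
step 9: x = (32*31 + 17) mod 35 = 29 -> matches
step 10: x = (32*29 + 17) mod 35 = 0 -> this is not what the log shows
Step 10 is the first one off; corrected, x = 0.

step 10, x = 0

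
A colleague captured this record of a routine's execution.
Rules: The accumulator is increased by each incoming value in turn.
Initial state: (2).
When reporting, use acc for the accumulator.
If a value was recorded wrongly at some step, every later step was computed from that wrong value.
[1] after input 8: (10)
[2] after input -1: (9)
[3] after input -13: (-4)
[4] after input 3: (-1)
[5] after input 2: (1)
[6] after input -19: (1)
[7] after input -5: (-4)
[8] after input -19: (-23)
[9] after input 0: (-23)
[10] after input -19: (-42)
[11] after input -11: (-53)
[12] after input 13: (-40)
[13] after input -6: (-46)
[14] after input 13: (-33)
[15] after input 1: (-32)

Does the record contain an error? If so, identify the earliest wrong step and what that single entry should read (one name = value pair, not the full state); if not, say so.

step 6, acc = -18

1. acc = 2 + 8 = 10 (same as recorded)
2. acc = 10 + -1 = 9 (agrees with the record)
3. acc = 9 + -13 = -4 (agrees with the record)
4. acc = -4 + 3 = -1 (checks out)
5. acc = -1 + 2 = 1 (confirmed correct)
6. acc = 1 + -19 = -18 (the record has a different value)
The audit stops at step 6: the recorded entry is wrong and should be acc = -18.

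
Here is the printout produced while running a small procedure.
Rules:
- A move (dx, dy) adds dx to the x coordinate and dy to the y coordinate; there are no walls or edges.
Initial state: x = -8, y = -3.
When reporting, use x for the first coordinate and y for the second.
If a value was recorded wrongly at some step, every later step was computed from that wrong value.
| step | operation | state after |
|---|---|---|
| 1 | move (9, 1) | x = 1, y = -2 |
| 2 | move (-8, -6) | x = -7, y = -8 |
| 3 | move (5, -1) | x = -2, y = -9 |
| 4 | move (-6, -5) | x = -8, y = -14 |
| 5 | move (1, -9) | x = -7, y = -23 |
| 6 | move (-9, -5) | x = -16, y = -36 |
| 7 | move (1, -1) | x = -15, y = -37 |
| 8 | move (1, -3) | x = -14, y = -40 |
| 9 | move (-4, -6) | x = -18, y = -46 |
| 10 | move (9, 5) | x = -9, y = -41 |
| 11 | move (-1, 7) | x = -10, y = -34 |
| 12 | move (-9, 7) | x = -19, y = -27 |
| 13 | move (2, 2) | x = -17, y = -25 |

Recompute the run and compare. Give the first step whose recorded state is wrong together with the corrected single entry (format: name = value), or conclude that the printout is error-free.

step 1: x = -8 + (9) = 1, y = -3 + (1) = -2 -> exactly as logged
step 2: x = 1 + (-8) = -7, y = -2 + (-6) = -8 -> matches
step 3: x = -7 + (5) = -2, y = -8 + (-1) = -9 -> same as recorded
step 4: x = -2 + (-6) = -8, y = -9 + (-5) = -14 -> matches
step 5: x = -8 + (1) = -7, y = -14 + (-9) = -23 -> no discrepancy
step 6: x = -7 + (-9) = -16, y = -23 + (-5) = -28 -> the entry is off here
The audit stops at step 6: the recorded entry is wrong and should be y = -28.

step 6, y = -28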